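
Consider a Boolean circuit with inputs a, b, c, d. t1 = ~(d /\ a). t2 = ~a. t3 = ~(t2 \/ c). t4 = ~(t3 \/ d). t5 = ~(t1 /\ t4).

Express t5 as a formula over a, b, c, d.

~((~(d /\ a)) /\ (~((~(~a \/ c)) \/ d)))

t1 = ~(d /\ a)
t2 = ~a
t3 = ~(t2 \/ c) = ~(~a \/ c)
t4 = ~(t3 \/ d) = ~((~(~a \/ c)) \/ d)
t5 = ~(t1 /\ t4) = ~((~(d /\ a)) /\ (~((~(~a \/ c)) \/ d)))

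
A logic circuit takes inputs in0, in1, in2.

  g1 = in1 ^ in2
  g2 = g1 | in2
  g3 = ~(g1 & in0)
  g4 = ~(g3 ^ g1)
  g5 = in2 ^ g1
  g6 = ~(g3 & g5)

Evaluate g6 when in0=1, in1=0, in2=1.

g1 = 0 ^ 1 = 1
g3 = ~(1 & 1) = 0
g5 = 1 ^ 1 = 0
g6 = ~(0 & 0) = 1

1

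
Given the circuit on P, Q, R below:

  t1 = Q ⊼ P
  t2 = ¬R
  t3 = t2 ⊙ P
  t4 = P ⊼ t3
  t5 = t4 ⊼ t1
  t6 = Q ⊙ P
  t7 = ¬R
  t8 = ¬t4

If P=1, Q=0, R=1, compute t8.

0

t2 = ¬1 = 0
t3 = 0 ⊙ 1 = 0
t4 = 1 ⊼ 0 = 1
t8 = ¬1 = 0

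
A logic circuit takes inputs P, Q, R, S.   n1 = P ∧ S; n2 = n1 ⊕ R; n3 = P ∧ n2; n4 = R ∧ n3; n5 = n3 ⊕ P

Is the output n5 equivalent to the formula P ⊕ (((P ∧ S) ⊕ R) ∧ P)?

Yes

n1 = P ∧ S
n2 = n1 ⊕ R = (P ∧ S) ⊕ R
n3 = P ∧ n2 = P ∧ ((P ∧ S) ⊕ R)
n5 = n3 ⊕ P = (P ∧ ((P ∧ S) ⊕ R)) ⊕ P
At P=0, Q=0, R=0, S=0: circuit gives 0, formula gives 0.
At P=1, Q=0, R=0, S=0: circuit gives 1, formula gives 1.
Agrees on all 16 inputs.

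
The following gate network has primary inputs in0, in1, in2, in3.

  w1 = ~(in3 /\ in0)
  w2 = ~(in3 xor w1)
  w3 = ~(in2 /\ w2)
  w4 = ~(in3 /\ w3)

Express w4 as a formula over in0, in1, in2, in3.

w1 = ~(in3 /\ in0)
w2 = ~(in3 xor w1) = ~(in3 xor (~(in3 /\ in0)))
w3 = ~(in2 /\ w2) = ~(in2 /\ (~(in3 xor (~(in3 /\ in0)))))
w4 = ~(in3 /\ w3) = ~(in3 /\ (~(in2 /\ (~(in3 xor (~(in3 /\ in0)))))))

~(in3 /\ (~(in2 /\ (~(in3 xor (~(in3 /\ in0)))))))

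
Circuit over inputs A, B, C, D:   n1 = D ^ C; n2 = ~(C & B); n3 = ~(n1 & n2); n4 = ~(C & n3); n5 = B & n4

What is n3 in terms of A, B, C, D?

n1 = D ^ C
n2 = ~(C & B)
n3 = ~(n1 & n2) = ~((D ^ C) & (~(C & B)))

~((D ^ C) & (~(C & B)))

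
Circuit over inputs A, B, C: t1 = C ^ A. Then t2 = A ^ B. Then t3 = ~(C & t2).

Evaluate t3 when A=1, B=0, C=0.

1

t2 = 1 ^ 0 = 1
t3 = ~(0 & 1) = 1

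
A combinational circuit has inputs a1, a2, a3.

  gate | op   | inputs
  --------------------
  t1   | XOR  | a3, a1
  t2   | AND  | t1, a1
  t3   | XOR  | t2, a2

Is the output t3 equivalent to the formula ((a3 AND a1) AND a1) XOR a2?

t1 = a3 XOR a1
t2 = t1 AND a1 = (a3 XOR a1) AND a1
t3 = t2 XOR a2 = ((a3 XOR a1) AND a1) XOR a2
At a1=1, a2=0, a3=0: circuit gives 1, formula gives 0.

No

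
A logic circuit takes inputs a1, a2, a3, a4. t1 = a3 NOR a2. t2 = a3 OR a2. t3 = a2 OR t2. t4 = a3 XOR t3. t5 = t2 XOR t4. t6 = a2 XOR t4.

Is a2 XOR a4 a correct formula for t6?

No

t2 = a3 OR a2
t3 = a2 OR t2 = a2 OR (a3 OR a2)
t4 = a3 XOR t3 = a3 XOR (a2 OR (a3 OR a2))
t6 = a2 XOR t4 = a2 XOR (a3 XOR (a2 OR (a3 OR a2)))
At a1=0, a2=0, a3=0, a4=1: circuit gives 0, formula gives 1.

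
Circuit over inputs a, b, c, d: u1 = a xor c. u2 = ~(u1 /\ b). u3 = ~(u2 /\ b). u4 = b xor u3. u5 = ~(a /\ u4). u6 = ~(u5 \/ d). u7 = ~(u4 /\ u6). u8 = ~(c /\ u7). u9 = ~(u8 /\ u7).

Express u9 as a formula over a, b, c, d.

u1 = a xor c
u2 = ~(u1 /\ b) = ~((a xor c) /\ b)
u3 = ~(u2 /\ b) = ~((~((a xor c) /\ b)) /\ b)
u4 = b xor u3 = b xor (~((~((a xor c) /\ b)) /\ b))
u5 = ~(a /\ u4) = ~(a /\ (b xor (~((~((a xor c) /\ b)) /\ b))))
u6 = ~(u5 \/ d) = ~((~(a /\ (b xor (~((~((a xor c) /\ b)) /\ b))))) \/ d)
u7 = ~(u4 /\ u6) = ~((b xor (~((~((a xor c) /\ b)) /\ b))) /\ (~((~(a /\ (b xor (~((~((a xor c) /\ b)) /\ b))))) \/ d)))
u8 = ~(c /\ u7) = ~(c /\ (~((b xor (~((~((a xor c) /\ b)) /\ b))) /\ (~((~(a /\ (b xor (~((~((a xor c) /\ b)) /\ b))))) \/ d)))))
u9 = ~(u8 /\ u7) = ~((~(c /\ (~((b xor (~((~((a xor c) /\ b)) /\ b))) /\ (~((~(a /\ (b xor (~((~((a xor c) /\ b)) /\ b))))) \/ d)))))) /\ (~((b xor (~((~((a xor c) /\ b)) /\ b))) /\ (~((~(a /\ (b xor (~((~((a xor c) /\ b)) /\ b))))) \/ d)))))

~((~(c /\ (~((b xor (~((~((a xor c) /\ b)) /\ b))) /\ (~((~(a /\ (b xor (~((~((a xor c) /\ b)) /\ b))))) \/ d)))))) /\ (~((b xor (~((~((a xor c) /\ b)) /\ b))) /\ (~((~(a /\ (b xor (~((~((a xor c) /\ b)) /\ b))))) \/ d)))))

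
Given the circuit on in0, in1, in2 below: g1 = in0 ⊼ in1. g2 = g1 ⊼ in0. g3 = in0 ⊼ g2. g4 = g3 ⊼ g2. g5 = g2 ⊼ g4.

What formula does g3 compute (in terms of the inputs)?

in0 ⊼ ((in0 ⊼ in1) ⊼ in0)

g1 = in0 ⊼ in1
g2 = g1 ⊼ in0 = (in0 ⊼ in1) ⊼ in0
g3 = in0 ⊼ g2 = in0 ⊼ ((in0 ⊼ in1) ⊼ in0)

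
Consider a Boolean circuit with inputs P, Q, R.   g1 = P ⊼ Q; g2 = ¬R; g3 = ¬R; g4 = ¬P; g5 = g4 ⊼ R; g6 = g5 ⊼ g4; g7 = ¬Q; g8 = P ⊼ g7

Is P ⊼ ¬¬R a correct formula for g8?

g7 = ¬Q
g8 = P ⊼ g7 = P ⊼ ¬Q
At P=1, Q=0, R=0: circuit gives 0, formula gives 1.

No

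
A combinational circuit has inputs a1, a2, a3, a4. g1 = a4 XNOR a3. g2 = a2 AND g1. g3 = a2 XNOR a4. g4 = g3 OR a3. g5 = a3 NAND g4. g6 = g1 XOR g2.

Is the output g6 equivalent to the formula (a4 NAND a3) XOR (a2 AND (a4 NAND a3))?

g1 = a4 XNOR a3
g2 = a2 AND g1 = a2 AND (a4 XNOR a3)
g6 = g1 XOR g2 = (a4 XNOR a3) XOR (a2 AND (a4 XNOR a3))
At a1=0, a2=0, a3=0, a4=1: circuit gives 0, formula gives 1.

No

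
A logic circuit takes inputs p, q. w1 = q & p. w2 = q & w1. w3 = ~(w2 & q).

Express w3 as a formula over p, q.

~((q & (q & p)) & q)

w1 = q & p
w2 = q & w1 = q & (q & p)
w3 = ~(w2 & q) = ~((q & (q & p)) & q)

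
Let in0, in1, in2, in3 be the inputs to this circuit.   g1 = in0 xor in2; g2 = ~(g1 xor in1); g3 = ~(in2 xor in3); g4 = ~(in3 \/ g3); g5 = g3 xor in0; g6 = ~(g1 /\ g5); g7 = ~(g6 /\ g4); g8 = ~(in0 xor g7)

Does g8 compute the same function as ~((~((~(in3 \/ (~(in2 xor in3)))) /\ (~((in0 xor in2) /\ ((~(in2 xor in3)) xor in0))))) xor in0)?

g1 = in0 xor in2
g3 = ~(in2 xor in3)
g4 = ~(in3 \/ g3) = ~(in3 \/ (~(in2 xor in3)))
g5 = g3 xor in0 = (~(in2 xor in3)) xor in0
g6 = ~(g1 /\ g5) = ~((in0 xor in2) /\ ((~(in2 xor in3)) xor in0))
g7 = ~(g6 /\ g4) = ~((~((in0 xor in2) /\ ((~(in2 xor in3)) xor in0))) /\ (~(in3 \/ (~(in2 xor in3)))))
g8 = ~(in0 xor g7) = ~(in0 xor (~((~((in0 xor in2) /\ ((~(in2 xor in3)) xor in0))) /\ (~(in3 \/ (~(in2 xor in3)))))))
At in0=0, in1=0, in2=0, in3=0: circuit gives 0, formula gives 0.
At in0=0, in1=0, in2=1, in3=0: circuit gives 1, formula gives 1.
Agrees on all 16 inputs.

Yes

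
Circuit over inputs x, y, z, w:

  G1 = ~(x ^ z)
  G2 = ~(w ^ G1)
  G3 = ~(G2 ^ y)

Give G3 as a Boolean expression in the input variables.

G1 = ~(x ^ z)
G2 = ~(w ^ G1) = ~(w ^ (~(x ^ z)))
G3 = ~(G2 ^ y) = ~((~(w ^ (~(x ^ z)))) ^ y)

~((~(w ^ (~(x ^ z)))) ^ y)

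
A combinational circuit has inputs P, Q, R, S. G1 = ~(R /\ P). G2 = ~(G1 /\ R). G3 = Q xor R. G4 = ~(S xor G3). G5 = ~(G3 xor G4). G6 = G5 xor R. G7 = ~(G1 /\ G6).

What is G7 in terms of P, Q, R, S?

G1 = ~(R /\ P)
G3 = Q xor R
G4 = ~(S xor G3) = ~(S xor (Q xor R))
G5 = ~(G3 xor G4) = ~((Q xor R) xor (~(S xor (Q xor R))))
G6 = G5 xor R = (~((Q xor R) xor (~(S xor (Q xor R))))) xor R
G7 = ~(G1 /\ G6) = ~((~(R /\ P)) /\ ((~((Q xor R) xor (~(S xor (Q xor R))))) xor R))

~((~(R /\ P)) /\ ((~((Q xor R) xor (~(S xor (Q xor R))))) xor R))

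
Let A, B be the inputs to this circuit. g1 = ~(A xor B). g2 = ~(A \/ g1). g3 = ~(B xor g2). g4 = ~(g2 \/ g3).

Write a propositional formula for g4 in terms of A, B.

~((~(A \/ (~(A xor B)))) \/ (~(B xor (~(A \/ (~(A xor B)))))))

g1 = ~(A xor B)
g2 = ~(A \/ g1) = ~(A \/ (~(A xor B)))
g3 = ~(B xor g2) = ~(B xor (~(A \/ (~(A xor B)))))
g4 = ~(g2 \/ g3) = ~((~(A \/ (~(A xor B)))) \/ (~(B xor (~(A \/ (~(A xor B)))))))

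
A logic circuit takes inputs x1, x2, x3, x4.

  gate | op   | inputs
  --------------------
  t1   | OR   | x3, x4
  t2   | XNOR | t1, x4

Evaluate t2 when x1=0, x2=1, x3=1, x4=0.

0

t1 = 1 OR 0 = 1
t2 = 1 XNOR 0 = 0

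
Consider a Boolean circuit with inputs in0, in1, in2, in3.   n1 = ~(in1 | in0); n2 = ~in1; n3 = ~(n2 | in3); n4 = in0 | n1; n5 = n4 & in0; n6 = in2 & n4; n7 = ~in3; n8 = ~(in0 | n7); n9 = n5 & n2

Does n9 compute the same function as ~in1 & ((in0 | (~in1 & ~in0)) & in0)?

n1 = ~(in1 | in0)
n2 = ~in1
n4 = in0 | n1 = in0 | (~(in1 | in0))
n5 = n4 & in0 = (in0 | (~(in1 | in0))) & in0
n9 = n5 & n2 = ((in0 | (~(in1 | in0))) & in0) & ~in1
At in0=0, in1=0, in2=0, in3=0: circuit gives 0, formula gives 0.
At in0=1, in1=0, in2=0, in3=0: circuit gives 1, formula gives 1.
Agrees on all 16 inputs.

Yes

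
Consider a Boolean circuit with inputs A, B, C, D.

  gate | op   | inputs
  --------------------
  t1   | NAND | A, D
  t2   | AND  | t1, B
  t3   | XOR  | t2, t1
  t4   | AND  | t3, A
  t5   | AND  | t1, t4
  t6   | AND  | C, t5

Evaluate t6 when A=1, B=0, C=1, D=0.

t1 = 1 NAND 0 = 1
t2 = 1 AND 0 = 0
t3 = 0 XOR 1 = 1
t4 = 1 AND 1 = 1
t5 = 1 AND 1 = 1
t6 = 1 AND 1 = 1

1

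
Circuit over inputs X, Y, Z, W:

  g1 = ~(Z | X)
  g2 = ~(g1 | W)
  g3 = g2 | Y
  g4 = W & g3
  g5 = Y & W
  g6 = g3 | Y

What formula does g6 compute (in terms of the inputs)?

g1 = ~(Z | X)
g2 = ~(g1 | W) = ~((~(Z | X)) | W)
g3 = g2 | Y = (~((~(Z | X)) | W)) | Y
g6 = g3 | Y = ((~((~(Z | X)) | W)) | Y) | Y

((~((~(Z | X)) | W)) | Y) | Y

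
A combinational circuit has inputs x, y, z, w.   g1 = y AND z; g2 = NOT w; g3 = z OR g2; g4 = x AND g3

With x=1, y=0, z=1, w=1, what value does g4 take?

g2 = NOT 1 = 0
g3 = 1 OR 0 = 1
g4 = 1 AND 1 = 1

1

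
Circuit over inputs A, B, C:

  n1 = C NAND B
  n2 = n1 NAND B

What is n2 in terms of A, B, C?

n1 = C NAND B
n2 = n1 NAND B = (C NAND B) NAND B

(C NAND B) NAND B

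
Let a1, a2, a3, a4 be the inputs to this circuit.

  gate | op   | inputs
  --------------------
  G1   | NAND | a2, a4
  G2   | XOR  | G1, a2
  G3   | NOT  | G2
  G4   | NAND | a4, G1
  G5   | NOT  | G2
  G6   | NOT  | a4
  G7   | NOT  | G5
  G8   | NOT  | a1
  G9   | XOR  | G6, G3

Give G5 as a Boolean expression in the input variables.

G1 = a2 NAND a4
G2 = G1 XOR a2 = (a2 NAND a4) XOR a2
G5 = NOT G2 = NOT ((a2 NAND a4) XOR a2)

NOT ((a2 NAND a4) XOR a2)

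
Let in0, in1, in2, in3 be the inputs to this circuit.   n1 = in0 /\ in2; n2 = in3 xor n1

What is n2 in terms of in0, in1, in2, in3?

n1 = in0 /\ in2
n2 = in3 xor n1 = in3 xor (in0 /\ in2)

in3 xor (in0 /\ in2)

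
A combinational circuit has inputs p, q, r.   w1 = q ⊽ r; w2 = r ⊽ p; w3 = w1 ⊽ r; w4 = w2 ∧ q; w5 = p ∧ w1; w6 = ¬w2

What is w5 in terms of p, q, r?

w1 = q ⊽ r
w5 = p ∧ w1 = p ∧ (q ⊽ r)

p ∧ (q ⊽ r)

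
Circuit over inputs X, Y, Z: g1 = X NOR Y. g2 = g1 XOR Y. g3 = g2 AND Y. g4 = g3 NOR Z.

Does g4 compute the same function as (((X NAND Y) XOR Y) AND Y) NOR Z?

g1 = X NOR Y
g2 = g1 XOR Y = (X NOR Y) XOR Y
g3 = g2 AND Y = ((X NOR Y) XOR Y) AND Y
g4 = g3 NOR Z = (((X NOR Y) XOR Y) AND Y) NOR Z
At X=0, Y=1, Z=0: circuit gives 0, formula gives 1.

No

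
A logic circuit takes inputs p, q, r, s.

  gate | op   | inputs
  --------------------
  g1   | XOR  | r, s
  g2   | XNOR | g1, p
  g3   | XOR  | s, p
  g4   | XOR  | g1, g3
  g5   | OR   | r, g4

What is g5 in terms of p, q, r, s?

g1 = r XOR s
g3 = s XOR p
g4 = g1 XOR g3 = (r XOR s) XOR (s XOR p)
g5 = r OR g4 = r OR ((r XOR s) XOR (s XOR p))

r OR ((r XOR s) XOR (s XOR p))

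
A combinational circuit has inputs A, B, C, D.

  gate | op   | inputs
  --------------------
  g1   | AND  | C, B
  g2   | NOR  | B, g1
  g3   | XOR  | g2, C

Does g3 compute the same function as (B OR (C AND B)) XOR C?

No

g1 = C AND B
g2 = B NOR g1 = B NOR (C AND B)
g3 = g2 XOR C = (B NOR (C AND B)) XOR C
At A=0, B=0, C=0, D=0: circuit gives 1, formula gives 0.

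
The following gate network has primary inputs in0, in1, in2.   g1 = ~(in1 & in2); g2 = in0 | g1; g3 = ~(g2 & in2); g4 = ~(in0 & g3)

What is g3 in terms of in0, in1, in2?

~((in0 | (~(in1 & in2))) & in2)

g1 = ~(in1 & in2)
g2 = in0 | g1 = in0 | (~(in1 & in2))
g3 = ~(g2 & in2) = ~((in0 | (~(in1 & in2))) & in2)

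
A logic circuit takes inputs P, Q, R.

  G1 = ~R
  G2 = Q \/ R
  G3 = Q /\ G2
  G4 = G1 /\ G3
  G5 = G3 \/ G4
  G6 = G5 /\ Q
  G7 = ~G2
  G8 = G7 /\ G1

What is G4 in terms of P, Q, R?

G1 = ~R
G2 = Q \/ R
G3 = Q /\ G2 = Q /\ (Q \/ R)
G4 = G1 /\ G3 = ~R /\ (Q /\ (Q \/ R))

~R /\ (Q /\ (Q \/ R))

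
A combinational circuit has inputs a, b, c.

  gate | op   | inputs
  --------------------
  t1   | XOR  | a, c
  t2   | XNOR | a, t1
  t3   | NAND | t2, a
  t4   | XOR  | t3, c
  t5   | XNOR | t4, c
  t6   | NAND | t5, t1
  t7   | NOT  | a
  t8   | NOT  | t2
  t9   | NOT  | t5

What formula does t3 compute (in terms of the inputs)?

(a XNOR (a XOR c)) NAND a

t1 = a XOR c
t2 = a XNOR t1 = a XNOR (a XOR c)
t3 = t2 NAND a = (a XNOR (a XOR c)) NAND a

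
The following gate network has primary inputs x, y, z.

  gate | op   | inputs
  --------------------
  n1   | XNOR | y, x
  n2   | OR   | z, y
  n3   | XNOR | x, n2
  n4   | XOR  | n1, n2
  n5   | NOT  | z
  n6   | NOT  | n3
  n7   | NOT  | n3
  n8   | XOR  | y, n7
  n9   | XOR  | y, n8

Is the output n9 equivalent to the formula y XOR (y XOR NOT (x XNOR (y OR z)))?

n2 = z OR y
n3 = x XNOR n2 = x XNOR (z OR y)
n7 = NOT n3 = NOT (x XNOR (z OR y))
n8 = y XOR n7 = y XOR NOT (x XNOR (z OR y))
n9 = y XOR n8 = y XOR (y XOR NOT (x XNOR (z OR y)))
At x=0, y=0, z=0: circuit gives 0, formula gives 0.
At x=0, y=0, z=1: circuit gives 1, formula gives 1.
Agrees on all 8 inputs.

Yes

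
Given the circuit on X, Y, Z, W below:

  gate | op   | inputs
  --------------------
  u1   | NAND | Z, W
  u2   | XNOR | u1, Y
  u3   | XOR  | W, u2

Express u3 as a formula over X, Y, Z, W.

u1 = Z NAND W
u2 = u1 XNOR Y = (Z NAND W) XNOR Y
u3 = W XOR u2 = W XOR ((Z NAND W) XNOR Y)

W XOR ((Z NAND W) XNOR Y)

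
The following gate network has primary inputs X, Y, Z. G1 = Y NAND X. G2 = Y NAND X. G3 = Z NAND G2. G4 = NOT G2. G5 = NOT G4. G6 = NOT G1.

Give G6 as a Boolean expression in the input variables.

NOT (Y NAND X)

G1 = Y NAND X
G6 = NOT G1 = NOT (Y NAND X)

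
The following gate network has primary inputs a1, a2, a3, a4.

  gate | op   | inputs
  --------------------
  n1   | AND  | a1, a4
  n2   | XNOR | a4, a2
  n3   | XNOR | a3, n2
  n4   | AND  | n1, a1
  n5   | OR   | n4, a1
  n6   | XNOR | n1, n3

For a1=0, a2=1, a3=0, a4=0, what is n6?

0

n1 = 0 AND 0 = 0
n2 = 0 XNOR 1 = 0
n3 = 0 XNOR 0 = 1
n6 = 0 XNOR 1 = 0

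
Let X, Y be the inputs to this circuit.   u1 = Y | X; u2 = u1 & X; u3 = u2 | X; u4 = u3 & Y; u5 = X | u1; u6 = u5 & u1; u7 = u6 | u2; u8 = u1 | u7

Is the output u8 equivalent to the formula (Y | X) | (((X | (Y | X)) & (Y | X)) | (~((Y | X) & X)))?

No

u1 = Y | X
u2 = u1 & X = (Y | X) & X
u5 = X | u1 = X | (Y | X)
u6 = u5 & u1 = (X | (Y | X)) & (Y | X)
u7 = u6 | u2 = ((X | (Y | X)) & (Y | X)) | ((Y | X) & X)
u8 = u1 | u7 = (Y | X) | (((X | (Y | X)) & (Y | X)) | ((Y | X) & X))
At X=0, Y=0: circuit gives 0, formula gives 1.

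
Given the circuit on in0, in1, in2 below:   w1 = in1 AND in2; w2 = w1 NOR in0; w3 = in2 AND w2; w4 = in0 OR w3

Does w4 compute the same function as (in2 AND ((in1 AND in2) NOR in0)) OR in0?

w1 = in1 AND in2
w2 = w1 NOR in0 = (in1 AND in2) NOR in0
w3 = in2 AND w2 = in2 AND ((in1 AND in2) NOR in0)
w4 = in0 OR w3 = in0 OR (in2 AND ((in1 AND in2) NOR in0))
At in0=0, in1=0, in2=0: circuit gives 0, formula gives 0.
At in0=0, in1=0, in2=1: circuit gives 1, formula gives 1.
Agrees on all 8 inputs.

Yes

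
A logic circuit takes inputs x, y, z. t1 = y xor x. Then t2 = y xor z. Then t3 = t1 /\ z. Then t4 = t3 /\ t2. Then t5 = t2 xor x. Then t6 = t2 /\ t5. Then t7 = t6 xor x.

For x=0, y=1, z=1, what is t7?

t2 = 1 xor 1 = 0
t5 = 0 xor 0 = 0
t6 = 0 /\ 0 = 0
t7 = 0 xor 0 = 0

0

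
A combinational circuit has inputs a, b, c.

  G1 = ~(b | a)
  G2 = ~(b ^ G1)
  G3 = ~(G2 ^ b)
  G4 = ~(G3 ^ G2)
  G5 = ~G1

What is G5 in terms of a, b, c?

G1 = ~(b | a)
G5 = ~G1 = ~(~(b | a))

~(~(b | a))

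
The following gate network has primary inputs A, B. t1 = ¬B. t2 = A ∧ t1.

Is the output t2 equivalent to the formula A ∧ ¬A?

t1 = ¬B
t2 = A ∧ t1 = A ∧ ¬B
At A=1, B=0: circuit gives 1, formula gives 0.

No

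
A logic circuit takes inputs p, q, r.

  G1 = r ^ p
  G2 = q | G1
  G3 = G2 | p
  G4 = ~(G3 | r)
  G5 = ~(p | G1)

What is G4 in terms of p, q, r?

~(((q | (r ^ p)) | p) | r)

G1 = r ^ p
G2 = q | G1 = q | (r ^ p)
G3 = G2 | p = (q | (r ^ p)) | p
G4 = ~(G3 | r) = ~(((q | (r ^ p)) | p) | r)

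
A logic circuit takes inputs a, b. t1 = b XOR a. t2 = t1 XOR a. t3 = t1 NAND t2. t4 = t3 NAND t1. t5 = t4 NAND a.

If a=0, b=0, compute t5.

1

t1 = 0 XOR 0 = 0
t2 = 0 XOR 0 = 0
t3 = 0 NAND 0 = 1
t4 = 1 NAND 0 = 1
t5 = 1 NAND 0 = 1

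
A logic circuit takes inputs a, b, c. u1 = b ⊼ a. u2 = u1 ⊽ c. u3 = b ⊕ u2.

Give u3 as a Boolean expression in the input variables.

u1 = b ⊼ a
u2 = u1 ⊽ c = (b ⊼ a) ⊽ c
u3 = b ⊕ u2 = b ⊕ ((b ⊼ a) ⊽ c)

b ⊕ ((b ⊼ a) ⊽ c)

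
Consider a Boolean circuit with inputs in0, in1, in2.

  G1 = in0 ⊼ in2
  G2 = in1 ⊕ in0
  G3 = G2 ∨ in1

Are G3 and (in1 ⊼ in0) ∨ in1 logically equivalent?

No

G2 = in1 ⊕ in0
G3 = G2 ∨ in1 = (in1 ⊕ in0) ∨ in1
At in0=0, in1=0, in2=0: circuit gives 0, formula gives 1.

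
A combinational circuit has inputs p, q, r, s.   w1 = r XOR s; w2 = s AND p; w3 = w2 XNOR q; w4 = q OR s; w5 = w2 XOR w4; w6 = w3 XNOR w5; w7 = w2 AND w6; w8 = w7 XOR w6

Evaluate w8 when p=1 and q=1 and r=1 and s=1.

w2 = 1 AND 1 = 1
w3 = 1 XNOR 1 = 1
w4 = 1 OR 1 = 1
w5 = 1 XOR 1 = 0
w6 = 1 XNOR 0 = 0
w7 = 1 AND 0 = 0
w8 = 0 XOR 0 = 0

0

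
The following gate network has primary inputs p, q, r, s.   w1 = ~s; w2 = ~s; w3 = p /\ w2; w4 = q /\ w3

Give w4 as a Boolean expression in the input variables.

w2 = ~s
w3 = p /\ w2 = p /\ ~s
w4 = q /\ w3 = q /\ (p /\ ~s)

q /\ (p /\ ~s)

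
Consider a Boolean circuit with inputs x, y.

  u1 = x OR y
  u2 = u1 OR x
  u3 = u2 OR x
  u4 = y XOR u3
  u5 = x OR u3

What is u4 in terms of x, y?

y XOR (((x OR y) OR x) OR x)

u1 = x OR y
u2 = u1 OR x = (x OR y) OR x
u3 = u2 OR x = ((x OR y) OR x) OR x
u4 = y XOR u3 = y XOR (((x OR y) OR x) OR x)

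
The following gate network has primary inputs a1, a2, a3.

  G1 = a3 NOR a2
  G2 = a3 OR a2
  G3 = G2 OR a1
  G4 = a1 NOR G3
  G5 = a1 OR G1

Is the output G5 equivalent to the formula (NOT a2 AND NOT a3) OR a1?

G1 = a3 NOR a2
G5 = a1 OR G1 = a1 OR (a3 NOR a2)
At a1=0, a2=0, a3=1: circuit gives 0, formula gives 0.
At a1=0, a2=0, a3=0: circuit gives 1, formula gives 1.
Agrees on all 8 inputs.

Yes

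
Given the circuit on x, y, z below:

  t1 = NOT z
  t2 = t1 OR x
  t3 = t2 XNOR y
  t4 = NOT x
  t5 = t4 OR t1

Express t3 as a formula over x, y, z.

(NOT z OR x) XNOR y

t1 = NOT z
t2 = t1 OR x = NOT z OR x
t3 = t2 XNOR y = (NOT z OR x) XNOR y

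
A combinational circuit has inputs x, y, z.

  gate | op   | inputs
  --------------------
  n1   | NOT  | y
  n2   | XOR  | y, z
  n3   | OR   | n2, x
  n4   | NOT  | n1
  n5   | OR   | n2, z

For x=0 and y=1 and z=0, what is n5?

1

n2 = 1 XOR 0 = 1
n5 = 1 OR 0 = 1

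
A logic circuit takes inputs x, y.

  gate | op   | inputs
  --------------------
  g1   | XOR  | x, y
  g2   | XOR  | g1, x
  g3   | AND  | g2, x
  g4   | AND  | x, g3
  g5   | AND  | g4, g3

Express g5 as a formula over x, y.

(x AND (((x XOR y) XOR x) AND x)) AND (((x XOR y) XOR x) AND x)

g1 = x XOR y
g2 = g1 XOR x = (x XOR y) XOR x
g3 = g2 AND x = ((x XOR y) XOR x) AND x
g4 = x AND g3 = x AND (((x XOR y) XOR x) AND x)
g5 = g4 AND g3 = (x AND (((x XOR y) XOR x) AND x)) AND (((x XOR y) XOR x) AND x)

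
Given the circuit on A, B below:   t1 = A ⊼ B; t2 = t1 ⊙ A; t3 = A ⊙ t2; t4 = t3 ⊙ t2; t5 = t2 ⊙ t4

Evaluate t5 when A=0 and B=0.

1

t1 = 0 ⊼ 0 = 1
t2 = 1 ⊙ 0 = 0
t3 = 0 ⊙ 0 = 1
t4 = 1 ⊙ 0 = 0
t5 = 0 ⊙ 0 = 1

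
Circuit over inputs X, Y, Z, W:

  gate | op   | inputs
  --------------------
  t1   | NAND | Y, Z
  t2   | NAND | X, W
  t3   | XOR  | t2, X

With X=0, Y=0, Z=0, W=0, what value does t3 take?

1

t2 = 0 NAND 0 = 1
t3 = 1 XOR 0 = 1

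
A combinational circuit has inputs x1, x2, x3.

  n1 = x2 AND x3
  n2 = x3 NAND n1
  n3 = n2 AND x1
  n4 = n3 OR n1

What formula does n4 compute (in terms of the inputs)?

((x3 NAND (x2 AND x3)) AND x1) OR (x2 AND x3)

n1 = x2 AND x3
n2 = x3 NAND n1 = x3 NAND (x2 AND x3)
n3 = n2 AND x1 = (x3 NAND (x2 AND x3)) AND x1
n4 = n3 OR n1 = ((x3 NAND (x2 AND x3)) AND x1) OR (x2 AND x3)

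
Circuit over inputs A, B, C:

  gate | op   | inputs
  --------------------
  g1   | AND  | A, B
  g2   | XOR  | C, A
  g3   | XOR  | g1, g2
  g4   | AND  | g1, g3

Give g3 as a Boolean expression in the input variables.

(A AND B) XOR (C XOR A)

g1 = A AND B
g2 = C XOR A
g3 = g1 XOR g2 = (A AND B) XOR (C XOR A)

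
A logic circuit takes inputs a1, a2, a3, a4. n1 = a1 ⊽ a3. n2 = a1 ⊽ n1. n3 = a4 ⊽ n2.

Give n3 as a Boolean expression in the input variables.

a4 ⊽ (a1 ⊽ (a1 ⊽ a3))

n1 = a1 ⊽ a3
n2 = a1 ⊽ n1 = a1 ⊽ (a1 ⊽ a3)
n3 = a4 ⊽ n2 = a4 ⊽ (a1 ⊽ (a1 ⊽ a3))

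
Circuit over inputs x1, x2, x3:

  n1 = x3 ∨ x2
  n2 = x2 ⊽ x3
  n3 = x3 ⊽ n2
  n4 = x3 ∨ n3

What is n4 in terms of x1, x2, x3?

n2 = x2 ⊽ x3
n3 = x3 ⊽ n2 = x3 ⊽ (x2 ⊽ x3)
n4 = x3 ∨ n3 = x3 ∨ (x3 ⊽ (x2 ⊽ x3))

x3 ∨ (x3 ⊽ (x2 ⊽ x3))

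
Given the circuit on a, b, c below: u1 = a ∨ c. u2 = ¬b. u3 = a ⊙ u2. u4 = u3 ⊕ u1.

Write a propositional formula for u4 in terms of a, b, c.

u1 = a ∨ c
u2 = ¬b
u3 = a ⊙ u2 = a ⊙ ¬b
u4 = u3 ⊕ u1 = (a ⊙ ¬b) ⊕ (a ∨ c)

(a ⊙ ¬b) ⊕ (a ∨ c)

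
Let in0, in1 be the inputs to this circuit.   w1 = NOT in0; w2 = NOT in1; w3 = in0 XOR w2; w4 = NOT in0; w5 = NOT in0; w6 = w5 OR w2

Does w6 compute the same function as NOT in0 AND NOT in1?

w2 = NOT in1
w5 = NOT in0
w6 = w5 OR w2 = NOT in0 OR NOT in1
At in0=0, in1=1: circuit gives 1, formula gives 0.

No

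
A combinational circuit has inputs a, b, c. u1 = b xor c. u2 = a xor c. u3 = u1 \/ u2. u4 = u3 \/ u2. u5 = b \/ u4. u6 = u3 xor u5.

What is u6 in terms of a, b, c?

((b xor c) \/ (a xor c)) xor (b \/ (((b xor c) \/ (a xor c)) \/ (a xor c)))

u1 = b xor c
u2 = a xor c
u3 = u1 \/ u2 = (b xor c) \/ (a xor c)
u4 = u3 \/ u2 = ((b xor c) \/ (a xor c)) \/ (a xor c)
u5 = b \/ u4 = b \/ (((b xor c) \/ (a xor c)) \/ (a xor c))
u6 = u3 xor u5 = ((b xor c) \/ (a xor c)) xor (b \/ (((b xor c) \/ (a xor c)) \/ (a xor c)))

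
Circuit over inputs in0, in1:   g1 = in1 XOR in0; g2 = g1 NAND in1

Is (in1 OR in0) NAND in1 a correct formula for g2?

No

g1 = in1 XOR in0
g2 = g1 NAND in1 = (in1 XOR in0) NAND in1
At in0=1, in1=1: circuit gives 1, formula gives 0.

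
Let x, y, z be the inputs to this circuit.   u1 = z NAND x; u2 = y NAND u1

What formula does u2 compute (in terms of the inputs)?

y NAND (z NAND x)

u1 = z NAND x
u2 = y NAND u1 = y NAND (z NAND x)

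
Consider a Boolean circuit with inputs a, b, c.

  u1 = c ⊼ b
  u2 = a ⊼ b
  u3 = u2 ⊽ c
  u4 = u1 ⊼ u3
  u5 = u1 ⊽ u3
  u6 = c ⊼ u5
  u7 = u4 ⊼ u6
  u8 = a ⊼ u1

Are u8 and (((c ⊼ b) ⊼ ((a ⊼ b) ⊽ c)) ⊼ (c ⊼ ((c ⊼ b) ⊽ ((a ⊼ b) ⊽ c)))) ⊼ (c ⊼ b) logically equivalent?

No

u1 = c ⊼ b
u8 = a ⊼ u1 = a ⊼ (c ⊼ b)
At a=1, b=0, c=0: circuit gives 0, formula gives 1.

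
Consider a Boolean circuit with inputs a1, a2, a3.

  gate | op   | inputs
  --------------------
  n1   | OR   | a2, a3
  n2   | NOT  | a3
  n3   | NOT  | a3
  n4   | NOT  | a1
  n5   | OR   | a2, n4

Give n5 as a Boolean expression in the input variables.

n4 = NOT a1
n5 = a2 OR n4 = a2 OR NOT a1

a2 OR NOT a1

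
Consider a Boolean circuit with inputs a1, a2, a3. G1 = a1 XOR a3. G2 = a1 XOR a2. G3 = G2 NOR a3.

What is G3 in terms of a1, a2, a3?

(a1 XOR a2) NOR a3

G2 = a1 XOR a2
G3 = G2 NOR a3 = (a1 XOR a2) NOR a3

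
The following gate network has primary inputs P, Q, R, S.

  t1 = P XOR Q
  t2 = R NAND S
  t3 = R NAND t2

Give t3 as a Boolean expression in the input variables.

t2 = R NAND S
t3 = R NAND t2 = R NAND (R NAND S)

R NAND (R NAND S)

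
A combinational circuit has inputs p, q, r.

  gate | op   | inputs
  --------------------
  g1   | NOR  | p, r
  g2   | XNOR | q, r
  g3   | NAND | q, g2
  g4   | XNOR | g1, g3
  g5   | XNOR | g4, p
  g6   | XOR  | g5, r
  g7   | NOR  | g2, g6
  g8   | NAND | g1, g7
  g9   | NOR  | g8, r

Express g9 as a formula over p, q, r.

g1 = p NOR r
g2 = q XNOR r
g3 = q NAND g2 = q NAND (q XNOR r)
g4 = g1 XNOR g3 = (p NOR r) XNOR (q NAND (q XNOR r))
g5 = g4 XNOR p = ((p NOR r) XNOR (q NAND (q XNOR r))) XNOR p
g6 = g5 XOR r = (((p NOR r) XNOR (q NAND (q XNOR r))) XNOR p) XOR r
g7 = g2 NOR g6 = (q XNOR r) NOR ((((p NOR r) XNOR (q NAND (q XNOR r))) XNOR p) XOR r)
g8 = g1 NAND g7 = (p NOR r) NAND ((q XNOR r) NOR ((((p NOR r) XNOR (q NAND (q XNOR r))) XNOR p) XOR r))
g9 = g8 NOR r = ((p NOR r) NAND ((q XNOR r) NOR ((((p NOR r) XNOR (q NAND (q XNOR r))) XNOR p) XOR r))) NOR r

((p NOR r) NAND ((q XNOR r) NOR ((((p NOR r) XNOR (q NAND (q XNOR r))) XNOR p) XOR r))) NOR r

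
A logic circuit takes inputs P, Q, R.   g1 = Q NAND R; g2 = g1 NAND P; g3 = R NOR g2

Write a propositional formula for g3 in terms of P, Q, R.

R NOR ((Q NAND R) NAND P)

g1 = Q NAND R
g2 = g1 NAND P = (Q NAND R) NAND P
g3 = R NOR g2 = R NOR ((Q NAND R) NAND P)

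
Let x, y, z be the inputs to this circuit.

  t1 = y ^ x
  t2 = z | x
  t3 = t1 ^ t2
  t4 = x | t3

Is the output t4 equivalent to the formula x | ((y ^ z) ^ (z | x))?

t1 = y ^ x
t2 = z | x
t3 = t1 ^ t2 = (y ^ x) ^ (z | x)
t4 = x | t3 = x | ((y ^ x) ^ (z | x))
At x=0, y=0, z=1: circuit gives 1, formula gives 0.

No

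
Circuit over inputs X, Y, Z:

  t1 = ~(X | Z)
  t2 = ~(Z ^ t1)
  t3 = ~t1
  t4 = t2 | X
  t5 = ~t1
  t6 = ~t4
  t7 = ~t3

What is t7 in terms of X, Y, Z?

t1 = ~(X | Z)
t3 = ~t1 = ~(~(X | Z))
t7 = ~t3 = ~~(~(X | Z))

~~(~(X | Z))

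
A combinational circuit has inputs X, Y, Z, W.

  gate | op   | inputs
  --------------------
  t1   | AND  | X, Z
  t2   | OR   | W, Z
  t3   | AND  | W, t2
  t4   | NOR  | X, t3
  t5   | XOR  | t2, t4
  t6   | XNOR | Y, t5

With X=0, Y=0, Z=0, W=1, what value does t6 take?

t2 = 1 OR 0 = 1
t3 = 1 AND 1 = 1
t4 = 0 NOR 1 = 0
t5 = 1 XOR 0 = 1
t6 = 0 XNOR 1 = 0

0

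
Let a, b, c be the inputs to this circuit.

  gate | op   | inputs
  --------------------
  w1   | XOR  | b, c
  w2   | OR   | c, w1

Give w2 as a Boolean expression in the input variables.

w1 = b XOR c
w2 = c OR w1 = c OR (b XOR c)

c OR (b XOR c)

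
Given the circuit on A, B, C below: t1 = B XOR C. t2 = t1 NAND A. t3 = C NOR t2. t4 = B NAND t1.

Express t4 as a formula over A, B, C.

t1 = B XOR C
t4 = B NAND t1 = B NAND (B XOR C)

B NAND (B XOR C)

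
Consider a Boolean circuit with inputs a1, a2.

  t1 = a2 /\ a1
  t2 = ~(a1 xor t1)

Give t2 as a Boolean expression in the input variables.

~(a1 xor (a2 /\ a1))

t1 = a2 /\ a1
t2 = ~(a1 xor t1) = ~(a1 xor (a2 /\ a1))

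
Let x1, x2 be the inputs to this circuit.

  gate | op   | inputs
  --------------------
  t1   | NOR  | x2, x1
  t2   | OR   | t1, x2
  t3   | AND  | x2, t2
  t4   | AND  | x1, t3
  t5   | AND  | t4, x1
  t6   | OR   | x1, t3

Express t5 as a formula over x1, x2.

(x1 AND (x2 AND ((x2 NOR x1) OR x2))) AND x1

t1 = x2 NOR x1
t2 = t1 OR x2 = (x2 NOR x1) OR x2
t3 = x2 AND t2 = x2 AND ((x2 NOR x1) OR x2)
t4 = x1 AND t3 = x1 AND (x2 AND ((x2 NOR x1) OR x2))
t5 = t4 AND x1 = (x1 AND (x2 AND ((x2 NOR x1) OR x2))) AND x1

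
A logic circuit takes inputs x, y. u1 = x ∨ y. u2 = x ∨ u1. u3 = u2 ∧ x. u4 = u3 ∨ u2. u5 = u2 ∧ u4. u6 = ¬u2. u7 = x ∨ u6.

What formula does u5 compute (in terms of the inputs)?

u1 = x ∨ y
u2 = x ∨ u1 = x ∨ (x ∨ y)
u3 = u2 ∧ x = (x ∨ (x ∨ y)) ∧ x
u4 = u3 ∨ u2 = ((x ∨ (x ∨ y)) ∧ x) ∨ (x ∨ (x ∨ y))
u5 = u2 ∧ u4 = (x ∨ (x ∨ y)) ∧ (((x ∨ (x ∨ y)) ∧ x) ∨ (x ∨ (x ∨ y)))

(x ∨ (x ∨ y)) ∧ (((x ∨ (x ∨ y)) ∧ x) ∨ (x ∨ (x ∨ y)))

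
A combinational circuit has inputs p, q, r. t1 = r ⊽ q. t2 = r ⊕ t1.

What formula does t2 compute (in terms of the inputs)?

r ⊕ (r ⊽ q)

t1 = r ⊽ q
t2 = r ⊕ t1 = r ⊕ (r ⊽ q)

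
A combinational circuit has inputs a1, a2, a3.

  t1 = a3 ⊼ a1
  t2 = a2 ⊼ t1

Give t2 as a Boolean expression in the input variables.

t1 = a3 ⊼ a1
t2 = a2 ⊼ t1 = a2 ⊼ (a3 ⊼ a1)

a2 ⊼ (a3 ⊼ a1)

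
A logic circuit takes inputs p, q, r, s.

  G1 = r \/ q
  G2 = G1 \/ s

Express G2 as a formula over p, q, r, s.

(r \/ q) \/ s

G1 = r \/ q
G2 = G1 \/ s = (r \/ q) \/ s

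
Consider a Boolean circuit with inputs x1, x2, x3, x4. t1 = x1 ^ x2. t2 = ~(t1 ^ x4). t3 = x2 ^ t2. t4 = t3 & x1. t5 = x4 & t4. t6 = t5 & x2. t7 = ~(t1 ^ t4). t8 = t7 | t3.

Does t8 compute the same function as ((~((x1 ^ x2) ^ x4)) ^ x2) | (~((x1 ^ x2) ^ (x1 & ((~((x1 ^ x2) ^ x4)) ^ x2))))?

t1 = x1 ^ x2
t2 = ~(t1 ^ x4) = ~((x1 ^ x2) ^ x4)
t3 = x2 ^ t2 = x2 ^ (~((x1 ^ x2) ^ x4))
t4 = t3 & x1 = (x2 ^ (~((x1 ^ x2) ^ x4))) & x1
t7 = ~(t1 ^ t4) = ~((x1 ^ x2) ^ ((x2 ^ (~((x1 ^ x2) ^ x4))) & x1))
t8 = t7 | t3 = (~((x1 ^ x2) ^ ((x2 ^ (~((x1 ^ x2) ^ x4))) & x1))) | (x2 ^ (~((x1 ^ x2) ^ x4)))
At x1=0, x2=1, x3=0, x4=1: circuit gives 0, formula gives 0.
At x1=0, x2=0, x3=0, x4=0: circuit gives 1, formula gives 1.
Agrees on all 16 inputs.

Yes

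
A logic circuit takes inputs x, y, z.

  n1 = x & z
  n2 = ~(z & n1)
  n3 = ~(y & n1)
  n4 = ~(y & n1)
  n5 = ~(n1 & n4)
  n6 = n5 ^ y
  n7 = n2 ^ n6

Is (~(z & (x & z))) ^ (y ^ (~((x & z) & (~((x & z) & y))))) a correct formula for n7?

n1 = x & z
n2 = ~(z & n1) = ~(z & (x & z))
n4 = ~(y & n1) = ~(y & (x & z))
n5 = ~(n1 & n4) = ~((x & z) & (~(y & (x & z))))
n6 = n5 ^ y = (~((x & z) & (~(y & (x & z))))) ^ y
n7 = n2 ^ n6 = (~(z & (x & z))) ^ ((~((x & z) & (~(y & (x & z))))) ^ y)
At x=0, y=0, z=0: circuit gives 0, formula gives 0.
At x=0, y=1, z=0: circuit gives 1, formula gives 1.
Agrees on all 8 inputs.

Yes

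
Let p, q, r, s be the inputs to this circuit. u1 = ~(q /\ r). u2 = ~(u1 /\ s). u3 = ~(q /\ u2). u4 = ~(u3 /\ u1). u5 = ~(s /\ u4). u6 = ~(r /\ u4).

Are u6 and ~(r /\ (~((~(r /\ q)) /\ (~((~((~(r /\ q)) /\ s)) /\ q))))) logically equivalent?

Yes

u1 = ~(q /\ r)
u2 = ~(u1 /\ s) = ~((~(q /\ r)) /\ s)
u3 = ~(q /\ u2) = ~(q /\ (~((~(q /\ r)) /\ s)))
u4 = ~(u3 /\ u1) = ~((~(q /\ (~((~(q /\ r)) /\ s)))) /\ (~(q /\ r)))
u6 = ~(r /\ u4) = ~(r /\ (~((~(q /\ (~((~(q /\ r)) /\ s)))) /\ (~(q /\ r)))))
At p=0, q=1, r=1, s=0: circuit gives 0, formula gives 0.
At p=0, q=0, r=0, s=0: circuit gives 1, formula gives 1.
Agrees on all 16 inputs.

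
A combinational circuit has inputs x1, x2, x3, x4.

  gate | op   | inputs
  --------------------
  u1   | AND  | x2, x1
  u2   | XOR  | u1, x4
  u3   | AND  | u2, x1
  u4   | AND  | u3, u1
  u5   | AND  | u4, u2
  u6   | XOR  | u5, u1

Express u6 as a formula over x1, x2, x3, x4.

(((((x2 AND x1) XOR x4) AND x1) AND (x2 AND x1)) AND ((x2 AND x1) XOR x4)) XOR (x2 AND x1)

u1 = x2 AND x1
u2 = u1 XOR x4 = (x2 AND x1) XOR x4
u3 = u2 AND x1 = ((x2 AND x1) XOR x4) AND x1
u4 = u3 AND u1 = (((x2 AND x1) XOR x4) AND x1) AND (x2 AND x1)
u5 = u4 AND u2 = ((((x2 AND x1) XOR x4) AND x1) AND (x2 AND x1)) AND ((x2 AND x1) XOR x4)
u6 = u5 XOR u1 = (((((x2 AND x1) XOR x4) AND x1) AND (x2 AND x1)) AND ((x2 AND x1) XOR x4)) XOR (x2 AND x1)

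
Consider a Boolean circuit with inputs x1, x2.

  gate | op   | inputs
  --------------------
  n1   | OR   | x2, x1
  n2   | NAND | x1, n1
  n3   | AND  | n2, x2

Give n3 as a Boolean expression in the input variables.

(x1 NAND (x2 OR x1)) AND x2

n1 = x2 OR x1
n2 = x1 NAND n1 = x1 NAND (x2 OR x1)
n3 = n2 AND x2 = (x1 NAND (x2 OR x1)) AND x2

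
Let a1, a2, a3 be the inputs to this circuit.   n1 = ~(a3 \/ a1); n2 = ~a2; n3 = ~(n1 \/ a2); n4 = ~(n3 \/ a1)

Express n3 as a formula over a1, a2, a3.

~((~(a3 \/ a1)) \/ a2)

n1 = ~(a3 \/ a1)
n3 = ~(n1 \/ a2) = ~((~(a3 \/ a1)) \/ a2)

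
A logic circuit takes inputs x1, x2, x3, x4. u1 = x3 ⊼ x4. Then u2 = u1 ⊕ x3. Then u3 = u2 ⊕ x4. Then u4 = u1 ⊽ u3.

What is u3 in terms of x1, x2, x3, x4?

((x3 ⊼ x4) ⊕ x3) ⊕ x4

u1 = x3 ⊼ x4
u2 = u1 ⊕ x3 = (x3 ⊼ x4) ⊕ x3
u3 = u2 ⊕ x4 = ((x3 ⊼ x4) ⊕ x3) ⊕ x4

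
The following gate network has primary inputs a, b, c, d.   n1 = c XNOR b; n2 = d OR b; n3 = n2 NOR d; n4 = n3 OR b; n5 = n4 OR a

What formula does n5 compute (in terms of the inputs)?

(((d OR b) NOR d) OR b) OR a

n2 = d OR b
n3 = n2 NOR d = (d OR b) NOR d
n4 = n3 OR b = ((d OR b) NOR d) OR b
n5 = n4 OR a = (((d OR b) NOR d) OR b) OR a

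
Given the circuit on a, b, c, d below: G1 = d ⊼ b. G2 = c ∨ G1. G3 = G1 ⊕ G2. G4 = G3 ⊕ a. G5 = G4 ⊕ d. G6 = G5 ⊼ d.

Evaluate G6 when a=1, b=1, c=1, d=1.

0

G1 = 1 ⊼ 1 = 0
G2 = 1 ∨ 0 = 1
G3 = 0 ⊕ 1 = 1
G4 = 1 ⊕ 1 = 0
G5 = 0 ⊕ 1 = 1
G6 = 1 ⊼ 1 = 0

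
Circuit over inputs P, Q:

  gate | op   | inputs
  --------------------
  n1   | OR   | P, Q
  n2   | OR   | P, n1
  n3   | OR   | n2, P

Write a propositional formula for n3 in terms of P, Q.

(P OR (P OR Q)) OR P

n1 = P OR Q
n2 = P OR n1 = P OR (P OR Q)
n3 = n2 OR P = (P OR (P OR Q)) OR P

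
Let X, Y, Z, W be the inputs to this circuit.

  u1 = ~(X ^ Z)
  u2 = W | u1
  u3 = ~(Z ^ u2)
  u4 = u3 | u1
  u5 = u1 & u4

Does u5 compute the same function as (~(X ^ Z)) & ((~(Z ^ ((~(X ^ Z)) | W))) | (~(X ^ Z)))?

u1 = ~(X ^ Z)
u2 = W | u1 = W | (~(X ^ Z))
u3 = ~(Z ^ u2) = ~(Z ^ (W | (~(X ^ Z))))
u4 = u3 | u1 = (~(Z ^ (W | (~(X ^ Z))))) | (~(X ^ Z))
u5 = u1 & u4 = (~(X ^ Z)) & ((~(Z ^ (W | (~(X ^ Z))))) | (~(X ^ Z)))
At X=0, Y=0, Z=1, W=0: circuit gives 0, formula gives 0.
At X=0, Y=0, Z=0, W=0: circuit gives 1, formula gives 1.
Agrees on all 16 inputs.

Yes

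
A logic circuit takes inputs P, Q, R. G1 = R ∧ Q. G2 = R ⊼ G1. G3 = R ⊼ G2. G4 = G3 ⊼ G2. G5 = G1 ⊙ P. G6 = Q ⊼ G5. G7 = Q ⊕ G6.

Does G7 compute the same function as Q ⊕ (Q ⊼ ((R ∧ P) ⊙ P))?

No

G1 = R ∧ Q
G5 = G1 ⊙ P = (R ∧ Q) ⊙ P
G6 = Q ⊼ G5 = Q ⊼ ((R ∧ Q) ⊙ P)
G7 = Q ⊕ G6 = Q ⊕ (Q ⊼ ((R ∧ Q) ⊙ P))
At P=0, Q=1, R=1: circuit gives 0, formula gives 1.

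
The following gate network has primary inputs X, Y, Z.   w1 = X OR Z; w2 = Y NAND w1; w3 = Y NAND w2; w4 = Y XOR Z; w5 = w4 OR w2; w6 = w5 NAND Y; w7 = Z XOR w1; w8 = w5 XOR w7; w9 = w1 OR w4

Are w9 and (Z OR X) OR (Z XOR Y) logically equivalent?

Yes

w1 = X OR Z
w4 = Y XOR Z
w9 = w1 OR w4 = (X OR Z) OR (Y XOR Z)
At X=0, Y=0, Z=0: circuit gives 0, formula gives 0.
At X=0, Y=0, Z=1: circuit gives 1, formula gives 1.
Agrees on all 8 inputs.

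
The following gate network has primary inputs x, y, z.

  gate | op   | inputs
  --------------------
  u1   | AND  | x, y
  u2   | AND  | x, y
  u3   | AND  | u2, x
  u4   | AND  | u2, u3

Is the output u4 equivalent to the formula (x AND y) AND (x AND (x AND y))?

u2 = x AND y
u3 = u2 AND x = (x AND y) AND x
u4 = u2 AND u3 = (x AND y) AND ((x AND y) AND x)
At x=0, y=0, z=0: circuit gives 0, formula gives 0.
At x=1, y=1, z=0: circuit gives 1, formula gives 1.
Agrees on all 8 inputs.

Yes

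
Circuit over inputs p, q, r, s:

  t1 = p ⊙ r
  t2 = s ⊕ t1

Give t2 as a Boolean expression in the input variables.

t1 = p ⊙ r
t2 = s ⊕ t1 = s ⊕ (p ⊙ r)

s ⊕ (p ⊙ r)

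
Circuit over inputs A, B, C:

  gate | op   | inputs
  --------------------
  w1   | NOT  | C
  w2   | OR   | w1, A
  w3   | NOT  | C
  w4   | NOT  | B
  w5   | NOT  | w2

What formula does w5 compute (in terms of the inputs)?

NOT (NOT C OR A)

w1 = NOT C
w2 = w1 OR A = NOT C OR A
w5 = NOT w2 = NOT (NOT C OR A)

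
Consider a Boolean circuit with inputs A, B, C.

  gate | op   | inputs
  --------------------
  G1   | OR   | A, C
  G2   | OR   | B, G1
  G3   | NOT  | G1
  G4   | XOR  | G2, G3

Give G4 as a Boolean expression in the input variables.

G1 = A OR C
G2 = B OR G1 = B OR (A OR C)
G3 = NOT G1 = NOT (A OR C)
G4 = G2 XOR G3 = (B OR (A OR C)) XOR NOT (A OR C)

(B OR (A OR C)) XOR NOT (A OR C)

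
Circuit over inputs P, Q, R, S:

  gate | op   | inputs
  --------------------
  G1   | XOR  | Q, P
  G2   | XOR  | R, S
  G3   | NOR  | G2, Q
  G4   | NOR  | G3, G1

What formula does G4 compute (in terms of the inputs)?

G1 = Q XOR P
G2 = R XOR S
G3 = G2 NOR Q = (R XOR S) NOR Q
G4 = G3 NOR G1 = ((R XOR S) NOR Q) NOR (Q XOR P)

((R XOR S) NOR Q) NOR (Q XOR P)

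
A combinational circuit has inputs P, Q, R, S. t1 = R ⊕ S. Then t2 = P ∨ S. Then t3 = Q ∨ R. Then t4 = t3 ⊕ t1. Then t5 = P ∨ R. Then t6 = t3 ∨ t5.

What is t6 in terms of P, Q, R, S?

t3 = Q ∨ R
t5 = P ∨ R
t6 = t3 ∨ t5 = (Q ∨ R) ∨ (P ∨ R)

(Q ∨ R) ∨ (P ∨ R)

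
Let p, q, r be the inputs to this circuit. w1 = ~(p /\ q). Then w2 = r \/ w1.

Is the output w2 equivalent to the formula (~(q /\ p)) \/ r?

Yes

w1 = ~(p /\ q)
w2 = r \/ w1 = r \/ (~(p /\ q))
At p=1, q=1, r=0: circuit gives 0, formula gives 0.
At p=0, q=0, r=0: circuit gives 1, formula gives 1.
Agrees on all 8 inputs.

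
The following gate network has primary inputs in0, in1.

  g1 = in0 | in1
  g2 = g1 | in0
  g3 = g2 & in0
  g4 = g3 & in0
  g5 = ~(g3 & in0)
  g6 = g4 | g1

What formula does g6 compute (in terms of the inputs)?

g1 = in0 | in1
g2 = g1 | in0 = (in0 | in1) | in0
g3 = g2 & in0 = ((in0 | in1) | in0) & in0
g4 = g3 & in0 = (((in0 | in1) | in0) & in0) & in0
g6 = g4 | g1 = ((((in0 | in1) | in0) & in0) & in0) | (in0 | in1)

((((in0 | in1) | in0) & in0) & in0) | (in0 | in1)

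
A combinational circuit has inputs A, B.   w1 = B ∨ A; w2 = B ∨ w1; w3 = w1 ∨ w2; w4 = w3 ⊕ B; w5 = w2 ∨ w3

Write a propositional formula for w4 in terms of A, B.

((B ∨ A) ∨ (B ∨ (B ∨ A))) ⊕ B

w1 = B ∨ A
w2 = B ∨ w1 = B ∨ (B ∨ A)
w3 = w1 ∨ w2 = (B ∨ A) ∨ (B ∨ (B ∨ A))
w4 = w3 ⊕ B = ((B ∨ A) ∨ (B ∨ (B ∨ A))) ⊕ B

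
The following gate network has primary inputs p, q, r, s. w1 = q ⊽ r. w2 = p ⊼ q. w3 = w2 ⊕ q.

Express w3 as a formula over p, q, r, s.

(p ⊼ q) ⊕ q

w2 = p ⊼ q
w3 = w2 ⊕ q = (p ⊼ q) ⊕ q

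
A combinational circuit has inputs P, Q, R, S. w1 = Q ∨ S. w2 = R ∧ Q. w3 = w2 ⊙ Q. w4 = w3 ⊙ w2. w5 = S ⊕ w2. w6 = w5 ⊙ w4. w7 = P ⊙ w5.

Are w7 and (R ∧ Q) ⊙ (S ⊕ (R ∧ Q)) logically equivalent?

No

w2 = R ∧ Q
w5 = S ⊕ w2 = S ⊕ (R ∧ Q)
w7 = P ⊙ w5 = P ⊙ (S ⊕ (R ∧ Q))
At P=0, Q=1, R=1, S=0: circuit gives 0, formula gives 1.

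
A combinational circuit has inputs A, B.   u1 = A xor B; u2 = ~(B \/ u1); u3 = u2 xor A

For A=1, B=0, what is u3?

u1 = 1 xor 0 = 1
u2 = ~(0 \/ 1) = 0
u3 = 0 xor 1 = 1

1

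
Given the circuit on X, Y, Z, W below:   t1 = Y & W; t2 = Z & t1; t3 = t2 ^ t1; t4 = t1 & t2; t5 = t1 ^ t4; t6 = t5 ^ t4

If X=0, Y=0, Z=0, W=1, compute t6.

0

t1 = 0 & 1 = 0
t2 = 0 & 0 = 0
t4 = 0 & 0 = 0
t5 = 0 ^ 0 = 0
t6 = 0 ^ 0 = 0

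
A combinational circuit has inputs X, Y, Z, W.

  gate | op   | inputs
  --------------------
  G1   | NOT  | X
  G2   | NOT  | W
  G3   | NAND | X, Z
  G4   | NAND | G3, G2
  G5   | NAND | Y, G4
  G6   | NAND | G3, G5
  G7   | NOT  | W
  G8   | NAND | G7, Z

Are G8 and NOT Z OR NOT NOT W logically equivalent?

Yes

G7 = NOT W
G8 = G7 NAND Z = NOT W NAND Z
At X=0, Y=0, Z=1, W=0: circuit gives 0, formula gives 0.
At X=0, Y=0, Z=0, W=0: circuit gives 1, formula gives 1.
Agrees on all 16 inputs.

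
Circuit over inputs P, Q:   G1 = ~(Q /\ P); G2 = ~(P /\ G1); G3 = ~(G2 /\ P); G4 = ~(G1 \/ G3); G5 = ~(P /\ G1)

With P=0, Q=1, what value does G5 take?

1

G1 = ~(1 /\ 0) = 1
G5 = ~(0 /\ 1) = 1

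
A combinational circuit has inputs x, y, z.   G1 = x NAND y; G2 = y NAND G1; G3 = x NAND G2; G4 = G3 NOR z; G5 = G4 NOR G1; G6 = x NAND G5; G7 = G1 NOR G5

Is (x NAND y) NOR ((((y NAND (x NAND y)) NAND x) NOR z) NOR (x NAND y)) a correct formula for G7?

Yes

G1 = x NAND y
G2 = y NAND G1 = y NAND (x NAND y)
G3 = x NAND G2 = x NAND (y NAND (x NAND y))
G4 = G3 NOR z = (x NAND (y NAND (x NAND y))) NOR z
G5 = G4 NOR G1 = ((x NAND (y NAND (x NAND y))) NOR z) NOR (x NAND y)
G7 = G1 NOR G5 = (x NAND y) NOR (((x NAND (y NAND (x NAND y))) NOR z) NOR (x NAND y))
At x=0, y=0, z=0: circuit gives 0, formula gives 0.
At x=1, y=1, z=0: circuit gives 1, formula gives 1.
Agrees on all 8 inputs.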